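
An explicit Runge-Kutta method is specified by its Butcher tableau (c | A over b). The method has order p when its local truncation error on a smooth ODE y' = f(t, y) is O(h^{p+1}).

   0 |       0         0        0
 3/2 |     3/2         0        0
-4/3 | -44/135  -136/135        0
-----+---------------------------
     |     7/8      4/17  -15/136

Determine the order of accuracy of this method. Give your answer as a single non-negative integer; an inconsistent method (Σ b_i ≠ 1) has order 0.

b = (7/8, 4/17, -15/136)
c = (0, 3/2, -4/3)
Ac = (0, 0, -68/45)
Σ b_i: 7/8·1 + 4/17·1 + (-15/136)·1 = 1 ✓
b·c: 4/17·3/2 + (-15/136)·(-4/3) = 1/2 ✓
b·c²: 4/17·9/4 + (-15/136)·16/9 = 1/3 ✓
b·Ac: (-15/136)·(-68/45) = 1/6 ✓; 3 stages ⇒ order 3.

3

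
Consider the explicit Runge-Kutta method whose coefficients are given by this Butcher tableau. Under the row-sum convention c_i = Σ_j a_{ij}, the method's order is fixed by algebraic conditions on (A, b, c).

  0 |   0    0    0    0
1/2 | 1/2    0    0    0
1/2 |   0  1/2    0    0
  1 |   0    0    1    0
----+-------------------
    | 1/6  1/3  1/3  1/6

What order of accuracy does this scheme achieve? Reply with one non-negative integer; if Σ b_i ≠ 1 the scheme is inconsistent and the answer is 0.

4

b = (1/6, 1/3, 1/3, 1/6)
c = (0, 1/2, 1/2, 1)
Ac = (0, 0, 1/4, 1/2)
Σ b_i: 1/6·1 + 1/3·1 + 1/3·1 + 1/6·1 = 1 ✓
b·c: 1/3·1/2 + 1/3·1/2 + 1/6·1 = 1/2 ✓
b·c²: 1/3·1/4 + 1/3·1/4 + 1/6·1 = 1/3 ✓
b·Ac: 1/3·1/4 + 1/6·1/2 = 1/6 ✓
b·c³: 1/3·1/8 + 1/3·1/8 + 1/6·1 = 1/4 ✓
b·(c∘Ac): 1/3·1/8 + 1/6·1/2 = 1/8 ✓
b·Ac²: 1/3·1/8 + 1/6·1/4 = 1/12 ✓
b·A²c: 1/6·1/4 = 1/24 ✓; 4 stages ⇒ order 4.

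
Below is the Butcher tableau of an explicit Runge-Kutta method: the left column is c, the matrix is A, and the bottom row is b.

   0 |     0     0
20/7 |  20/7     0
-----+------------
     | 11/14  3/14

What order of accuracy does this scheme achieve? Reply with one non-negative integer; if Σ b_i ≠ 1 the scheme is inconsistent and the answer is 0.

b = (11/14, 3/14)
c = (0, 20/7)
Σ b_i: 11/14·1 + 3/14·1 = 1 ✓
b·c: 3/14·20/7 = 30/49 ≠ 1/2 ⇒ order 1.

1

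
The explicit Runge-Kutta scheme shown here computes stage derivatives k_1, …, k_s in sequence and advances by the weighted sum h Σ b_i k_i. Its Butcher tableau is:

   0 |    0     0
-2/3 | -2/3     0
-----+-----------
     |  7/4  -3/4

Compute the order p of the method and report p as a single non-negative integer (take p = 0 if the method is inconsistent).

b = (7/4, -3/4)
c = (0, -2/3)
Σ b_i: 7/4·1 + (-3/4)·1 = 1 ✓
b·c: (-3/4)·(-2/3) = 1/2 ✓; 2 stages ⇒ order 2.

2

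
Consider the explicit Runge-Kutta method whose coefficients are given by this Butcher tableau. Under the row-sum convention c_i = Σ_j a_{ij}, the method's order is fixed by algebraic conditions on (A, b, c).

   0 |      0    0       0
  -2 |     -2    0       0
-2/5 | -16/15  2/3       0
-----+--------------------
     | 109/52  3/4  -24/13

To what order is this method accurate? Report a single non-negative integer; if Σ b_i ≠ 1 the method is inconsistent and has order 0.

b = (109/52, 3/4, -24/13)
c = (0, -2, -2/5)
Ac = (0, 0, -4/3)
Σ b_i: 109/52·1 + 3/4·1 + (-24/13)·1 = 1 ✓
b·c: 3/4·(-2) + (-24/13)·(-2/5) = -99/130 ≠ 1/2 ⇒ order 1.

1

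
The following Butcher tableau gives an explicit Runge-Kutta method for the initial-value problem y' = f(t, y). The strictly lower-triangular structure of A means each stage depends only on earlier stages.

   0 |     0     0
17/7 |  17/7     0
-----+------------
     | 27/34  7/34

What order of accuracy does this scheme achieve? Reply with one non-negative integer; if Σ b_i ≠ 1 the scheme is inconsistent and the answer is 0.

b = (27/34, 7/34)
c = (0, 17/7)
Σ b_i: 27/34·1 + 7/34·1 = 1 ✓
b·c: 7/34·17/7 = 1/2 ✓; 2 stages ⇒ order 2.

2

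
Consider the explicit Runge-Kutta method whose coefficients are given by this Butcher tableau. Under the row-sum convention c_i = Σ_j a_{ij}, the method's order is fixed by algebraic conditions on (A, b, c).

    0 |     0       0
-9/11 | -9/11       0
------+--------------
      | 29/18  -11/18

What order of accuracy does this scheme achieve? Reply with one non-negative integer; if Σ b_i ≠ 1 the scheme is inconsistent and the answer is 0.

2

b = (29/18, -11/18)
c = (0, -9/11)
Σ b_i: 29/18·1 + (-11/18)·1 = 1 ✓
b·c: (-11/18)·(-9/11) = 1/2 ✓; 2 stages ⇒ order 2.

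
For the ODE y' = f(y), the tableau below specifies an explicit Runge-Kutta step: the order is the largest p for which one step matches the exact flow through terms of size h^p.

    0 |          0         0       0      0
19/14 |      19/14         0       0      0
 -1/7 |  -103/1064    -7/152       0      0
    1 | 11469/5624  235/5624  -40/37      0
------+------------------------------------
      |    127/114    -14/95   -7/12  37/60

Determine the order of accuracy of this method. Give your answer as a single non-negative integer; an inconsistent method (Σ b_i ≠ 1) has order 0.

b = (127/114, -14/95, -7/12, 37/60)
c = (0, 19/14, -1/7, 1)
Ac = (0, 0, -1/16, 125/592)
Σ b_i: 127/114·1 + (-14/95)·1 + (-7/12)·1 + 37/60·1 = 1 ✓
b·c: (-14/95)·19/14 + (-7/12)·(-1/7) + 37/60·1 = 1/2 ✓
b·c²: (-14/95)·361/196 + (-7/12)·1/49 + 37/60·1 = 1/3 ✓
b·Ac: (-7/12)·(-1/16) + 37/60·125/592 = 1/6 ✓
b·c³: (-14/95)·6859/2744 + (-7/12)·(-1/343) + 37/60·1 = 1/4 ✓
b·(c∘Ac): (-7/12)·1/112 + 37/60·125/592 = 1/8 ✓
b·Ac²: (-7/12)·(-19/224) + 37/60·65/1184 = 1/12 ✓
b·A²c: 37/60·5/74 = 1/24 ✓; 4 stages ⇒ order 4.

4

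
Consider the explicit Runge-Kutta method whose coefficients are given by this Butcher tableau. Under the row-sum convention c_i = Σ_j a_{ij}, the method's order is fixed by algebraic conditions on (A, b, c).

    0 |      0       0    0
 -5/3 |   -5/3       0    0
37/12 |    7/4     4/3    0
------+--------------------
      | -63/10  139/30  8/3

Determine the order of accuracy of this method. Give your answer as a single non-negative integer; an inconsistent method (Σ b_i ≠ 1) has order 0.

b = (-63/10, 139/30, 8/3)
c = (0, -5/3, 37/12)
Ac = (0, 0, -20/9)
Σ b_i: (-63/10)·1 + 139/30·1 + 8/3·1 = 1 ✓
b·c: 139/30·(-5/3) + 8/3·37/12 = 1/2 ✓
b·c²: 139/30·25/9 + 8/3·1369/144 = 344/9 ≠ 1/3 ⇒ order 2.
b·Ac: 8/3·(-20/9) = -160/27 ≠ 1/6

2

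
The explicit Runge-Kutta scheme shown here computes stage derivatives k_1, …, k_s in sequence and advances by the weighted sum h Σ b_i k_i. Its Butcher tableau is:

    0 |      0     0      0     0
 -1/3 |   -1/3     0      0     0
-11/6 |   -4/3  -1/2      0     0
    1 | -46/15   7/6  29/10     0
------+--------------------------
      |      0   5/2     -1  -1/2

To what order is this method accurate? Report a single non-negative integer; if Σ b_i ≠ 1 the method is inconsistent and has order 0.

2

b = (0, 5/2, -1, -1/2)
c = (0, -1/3, -11/6, 1)
Ac = (0, 0, 1/6, -1027/180)
Σ b_i: 5/2·1 + (-1)·1 + (-1/2)·1 = 1 ✓
b·c: 5/2·(-1/3) + (-1)·(-11/6) + (-1/2)·1 = 1/2 ✓
b·c²: 5/2·1/9 + (-1)·121/36 + (-1/2)·1 = -43/12 ≠ 1/3 ⇒ order 2.
b·Ac: (-1)·1/6 + (-1/2)·(-1027/180) = 967/360 ≠ 1/6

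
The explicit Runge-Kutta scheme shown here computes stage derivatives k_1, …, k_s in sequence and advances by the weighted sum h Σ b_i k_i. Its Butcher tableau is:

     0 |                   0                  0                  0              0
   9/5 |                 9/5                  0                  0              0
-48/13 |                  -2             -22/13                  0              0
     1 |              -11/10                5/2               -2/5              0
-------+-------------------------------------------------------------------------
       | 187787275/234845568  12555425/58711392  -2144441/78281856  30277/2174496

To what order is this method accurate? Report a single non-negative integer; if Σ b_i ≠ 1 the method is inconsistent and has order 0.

b = (187787275/234845568, 12555425/58711392, -2144441/78281856, 30277/2174496)
c = (0, 9/5, -48/13, 1)
Ac = (0, 0, -198/65, 777/130)
Σ b_i: 187787275/234845568·1 + 12555425/58711392·1 + (-2144441/78281856)·1 + 30277/2174496·1 = 1 ✓
b·c: 12555425/58711392·9/5 + (-2144441/78281856)·(-48/13) + 30277/2174496·1 = 1/2 ✓
b·c²: 12555425/58711392·81/25 + (-2144441/78281856)·2304/169 + 30277/2174496·1 = 1/3 ✓
b·Ac: (-2144441/78281856)·(-198/65) + 30277/2174496·777/130 = 1/6 ✓
b·c³: 12555425/58711392·729/125 + (-2144441/78281856)·(-110592/2197) + 30277/2174496·1 = 93287303/35335560 ≠ 1/4 ⇒ order 3.
b·(c∘Ac): (-2144441/78281856)·9504/845 + 30277/2174496·777/130 = -1630053/7248320 ≠ 1/8
b·Ac²: (-2144441/78281856)·(-1782/325) + 30277/2174496·4473/1690 = 2754039/14723150 ≠ 1/12
b·A²c: 30277/2174496·396/325 = 76857/4530200 ≠ 1/24

3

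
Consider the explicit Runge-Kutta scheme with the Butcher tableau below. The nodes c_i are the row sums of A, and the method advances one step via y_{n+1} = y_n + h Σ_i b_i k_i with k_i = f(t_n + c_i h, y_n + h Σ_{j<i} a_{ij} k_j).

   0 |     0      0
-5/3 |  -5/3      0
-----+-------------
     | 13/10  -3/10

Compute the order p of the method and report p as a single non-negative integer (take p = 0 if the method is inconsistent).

2

b = (13/10, -3/10)
c = (0, -5/3)
Σ b_i: 13/10·1 + (-3/10)·1 = 1 ✓
b·c: (-3/10)·(-5/3) = 1/2 ✓; 2 stages ⇒ order 2.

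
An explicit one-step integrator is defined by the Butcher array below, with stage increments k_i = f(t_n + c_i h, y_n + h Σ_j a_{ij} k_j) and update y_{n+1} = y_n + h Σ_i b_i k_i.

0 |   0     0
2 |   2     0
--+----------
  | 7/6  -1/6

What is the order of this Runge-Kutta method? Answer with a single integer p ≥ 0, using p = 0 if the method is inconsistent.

1

b = (7/6, -1/6)
c = (0, 2)
Σ b_i: 7/6·1 + (-1/6)·1 = 1 ✓
b·c: (-1/6)·2 = -1/3 ≠ 1/2 ⇒ order 1.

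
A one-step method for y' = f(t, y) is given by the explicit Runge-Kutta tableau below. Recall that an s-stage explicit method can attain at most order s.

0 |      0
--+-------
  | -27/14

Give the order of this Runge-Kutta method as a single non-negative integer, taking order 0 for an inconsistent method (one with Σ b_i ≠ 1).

b = (-27/14)
c = (0)
Σ b_i: (-27/14)·1 = -27/14 ≠ 1 ⇒ order 0.

0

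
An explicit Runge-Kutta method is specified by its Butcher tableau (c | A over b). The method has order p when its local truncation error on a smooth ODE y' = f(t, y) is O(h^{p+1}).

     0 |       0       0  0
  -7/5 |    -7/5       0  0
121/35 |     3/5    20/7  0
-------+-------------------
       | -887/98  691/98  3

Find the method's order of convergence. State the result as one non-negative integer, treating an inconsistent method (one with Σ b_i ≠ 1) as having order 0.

2

b = (-887/98, 691/98, 3)
c = (0, -7/5, 121/35)
Ac = (0, 0, -4)
Σ b_i: (-887/98)·1 + 691/98·1 + 3·1 = 1 ✓
b·c: 691/98·(-7/5) + 3·121/35 = 1/2 ✓
b·c²: 691/98·49/25 + 3·14641/1225 = 24341/490 ≠ 1/3 ⇒ order 2.
b·Ac: 3·(-4) = -12 ≠ 1/6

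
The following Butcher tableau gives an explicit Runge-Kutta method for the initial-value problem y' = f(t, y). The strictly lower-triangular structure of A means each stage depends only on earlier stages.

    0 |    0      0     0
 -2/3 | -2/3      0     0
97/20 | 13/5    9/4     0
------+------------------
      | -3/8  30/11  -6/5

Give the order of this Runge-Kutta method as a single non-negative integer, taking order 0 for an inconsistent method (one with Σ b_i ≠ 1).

b = (-3/8, 30/11, -6/5)
c = (0, -2/3, 97/20)
Ac = (0, 0, -3/2)
Σ b_i: (-3/8)·1 + 30/11·1 + (-6/5)·1 = 507/440 ≠ 1 ⇒ order 0.

0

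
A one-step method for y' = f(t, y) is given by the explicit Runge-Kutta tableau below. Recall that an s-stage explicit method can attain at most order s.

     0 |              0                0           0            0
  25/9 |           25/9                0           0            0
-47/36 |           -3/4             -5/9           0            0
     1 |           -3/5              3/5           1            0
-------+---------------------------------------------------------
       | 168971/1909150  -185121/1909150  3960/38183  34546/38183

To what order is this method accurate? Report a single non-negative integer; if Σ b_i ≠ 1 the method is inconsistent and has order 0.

b = (168971/1909150, -185121/1909150, 3960/38183, 34546/38183)
c = (0, 25/9, -47/36, 1)
Ac = (0, 0, -125/81, 13/36)
Σ b_i: 168971/1909150·1 + (-185121/1909150)·1 + 3960/38183·1 + 34546/38183·1 = 1 ✓
b·c: (-185121/1909150)·25/9 + 3960/38183·(-47/36) + 34546/38183·1 = 1/2 ✓
b·c²: (-185121/1909150)·625/81 + 3960/38183·2209/1296 + 34546/38183·1 = 1/3 ✓
b·Ac: 3960/38183·(-125/81) + 34546/38183·13/36 = 1/6 ✓
b·c³: (-185121/1909150)·15625/729 + 3960/38183·(-103823/46656) + 34546/38183·1 = -3860773/2749176 ≠ 1/4 ⇒ order 3.
b·(c∘Ac): 3960/38183·5875/2916 + 34546/38183·13/36 = 3313441/6185646 ≠ 1/8
b·Ac²: 3960/38183·(-3125/729) + 34546/38183·8209/1296 = 14532673/2749176 ≠ 1/12
b·A²c: 34546/38183·(-125/81) = -4318250/3092823 ≠ 1/24

3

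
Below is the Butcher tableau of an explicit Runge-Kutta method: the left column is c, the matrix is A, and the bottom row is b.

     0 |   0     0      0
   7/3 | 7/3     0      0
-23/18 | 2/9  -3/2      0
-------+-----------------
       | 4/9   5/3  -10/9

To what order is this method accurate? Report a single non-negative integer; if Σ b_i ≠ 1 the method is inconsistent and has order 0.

1

b = (4/9, 5/3, -10/9)
c = (0, 7/3, -23/18)
Ac = (0, 0, -7/2)
Σ b_i: 4/9·1 + 5/3·1 + (-10/9)·1 = 1 ✓
b·c: 5/3·7/3 + (-10/9)·(-23/18) = 430/81 ≠ 1/2 ⇒ order 1.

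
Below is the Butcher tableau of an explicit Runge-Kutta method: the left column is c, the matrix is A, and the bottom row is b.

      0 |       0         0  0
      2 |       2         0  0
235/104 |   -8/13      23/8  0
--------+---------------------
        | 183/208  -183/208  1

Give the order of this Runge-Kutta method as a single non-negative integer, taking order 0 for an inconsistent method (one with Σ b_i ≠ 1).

b = (183/208, -183/208, 1)
c = (0, 2, 235/104)
Ac = (0, 0, 23/4)
Σ b_i: 183/208·1 + (-183/208)·1 + 1·1 = 1 ✓
b·c: (-183/208)·2 + 1·235/104 = 1/2 ✓
b·c²: (-183/208)·4 + 1·55225/10816 = 17161/10816 ≠ 1/3 ⇒ order 2.
b·Ac: 1·23/4 = 23/4 ≠ 1/6

2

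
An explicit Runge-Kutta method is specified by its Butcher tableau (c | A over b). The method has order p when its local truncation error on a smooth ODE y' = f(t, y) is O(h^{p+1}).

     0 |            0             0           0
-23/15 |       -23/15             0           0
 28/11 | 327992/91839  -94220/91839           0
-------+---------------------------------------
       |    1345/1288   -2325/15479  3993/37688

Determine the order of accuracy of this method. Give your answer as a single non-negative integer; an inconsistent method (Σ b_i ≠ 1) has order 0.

3

b = (1345/1288, -2325/15479, 3993/37688)
c = (0, -23/15, 28/11)
Ac = (0, 0, 18844/11979)
Σ b_i: 1345/1288·1 + (-2325/15479)·1 + 3993/37688·1 = 1 ✓
b·c: (-2325/15479)·(-23/15) + 3993/37688·28/11 = 1/2 ✓
b·c²: (-2325/15479)·529/225 + 3993/37688·784/121 = 1/3 ✓
b·Ac: 3993/37688·18844/11979 = 1/6 ✓; 3 stages ⇒ order 3.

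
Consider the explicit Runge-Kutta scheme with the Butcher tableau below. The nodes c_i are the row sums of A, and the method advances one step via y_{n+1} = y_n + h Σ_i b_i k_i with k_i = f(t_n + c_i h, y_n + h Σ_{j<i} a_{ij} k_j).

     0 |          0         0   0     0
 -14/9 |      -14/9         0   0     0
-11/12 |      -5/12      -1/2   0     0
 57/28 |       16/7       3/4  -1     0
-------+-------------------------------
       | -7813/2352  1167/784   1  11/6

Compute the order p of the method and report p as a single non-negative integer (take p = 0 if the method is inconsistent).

2

b = (-7813/2352, 1167/784, 1, 11/6)
c = (0, -14/9, -11/12, 57/28)
Ac = (0, 0, 7/9, -1/4)
Σ b_i: (-7813/2352)·1 + 1167/784·1 + 1·1 + 11/6·1 = 1 ✓
b·c: 1167/784·(-14/9) + 1·(-11/12) + 11/6·57/28 = 1/2 ✓
b·c²: 1167/784·196/81 + 1·121/144 + 11/6·3249/784 = 509713/42336 ≠ 1/3 ⇒ order 2.
b·Ac: 1·7/9 + 11/6·(-1/4) = 23/72 ≠ 1/6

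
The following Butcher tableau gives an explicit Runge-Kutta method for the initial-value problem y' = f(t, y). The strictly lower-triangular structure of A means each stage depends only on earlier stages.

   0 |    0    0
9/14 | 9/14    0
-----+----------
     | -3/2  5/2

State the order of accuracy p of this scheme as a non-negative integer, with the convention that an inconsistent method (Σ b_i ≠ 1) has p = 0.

b = (-3/2, 5/2)
c = (0, 9/14)
Σ b_i: (-3/2)·1 + 5/2·1 = 1 ✓
b·c: 5/2·9/14 = 45/28 ≠ 1/2 ⇒ order 1.

1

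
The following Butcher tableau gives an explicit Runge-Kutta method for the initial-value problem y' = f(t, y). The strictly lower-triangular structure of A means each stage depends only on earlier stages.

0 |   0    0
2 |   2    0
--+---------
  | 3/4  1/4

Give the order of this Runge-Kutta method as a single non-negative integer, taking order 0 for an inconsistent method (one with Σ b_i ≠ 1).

2

b = (3/4, 1/4)
c = (0, 2)
Σ b_i: 3/4·1 + 1/4·1 = 1 ✓
b·c: 1/4·2 = 1/2 ✓; 2 stages ⇒ order 2.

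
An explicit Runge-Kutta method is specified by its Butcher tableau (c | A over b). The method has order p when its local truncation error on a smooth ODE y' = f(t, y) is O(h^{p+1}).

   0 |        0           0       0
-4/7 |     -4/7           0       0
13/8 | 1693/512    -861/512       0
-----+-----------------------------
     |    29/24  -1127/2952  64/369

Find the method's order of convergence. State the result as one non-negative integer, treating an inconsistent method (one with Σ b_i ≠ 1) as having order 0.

b = (29/24, -1127/2952, 64/369)
c = (0, -4/7, 13/8)
Ac = (0, 0, 123/128)
Σ b_i: 29/24·1 + (-1127/2952)·1 + 64/369·1 = 1 ✓
b·c: (-1127/2952)·(-4/7) + 64/369·13/8 = 1/2 ✓
b·c²: (-1127/2952)·16/49 + 64/369·169/64 = 1/3 ✓
b·Ac: 64/369·123/128 = 1/6 ✓; 3 stages ⇒ order 3.

3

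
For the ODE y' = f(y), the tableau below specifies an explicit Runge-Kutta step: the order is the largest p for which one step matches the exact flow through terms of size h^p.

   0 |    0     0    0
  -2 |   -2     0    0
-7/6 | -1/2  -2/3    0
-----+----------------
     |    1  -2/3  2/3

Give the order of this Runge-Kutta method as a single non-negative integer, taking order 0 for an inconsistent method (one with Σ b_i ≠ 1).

b = (1, -2/3, 2/3)
c = (0, -2, -7/6)
Ac = (0, 0, 4/3)
Σ b_i: 1·1 + (-2/3)·1 + 2/3·1 = 1 ✓
b·c: (-2/3)·(-2) + 2/3·(-7/6) = 5/9 ≠ 1/2 ⇒ order 1.

1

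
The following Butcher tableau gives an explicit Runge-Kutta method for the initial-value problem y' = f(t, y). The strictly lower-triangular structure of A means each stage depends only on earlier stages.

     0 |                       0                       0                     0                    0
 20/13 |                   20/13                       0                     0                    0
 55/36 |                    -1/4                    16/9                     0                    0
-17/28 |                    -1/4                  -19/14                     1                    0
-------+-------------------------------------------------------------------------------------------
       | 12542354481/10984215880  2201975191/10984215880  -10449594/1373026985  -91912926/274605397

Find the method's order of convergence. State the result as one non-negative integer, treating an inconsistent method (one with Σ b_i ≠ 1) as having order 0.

3

b = (12542354481/10984215880, 2201975191/10984215880, -10449594/1373026985, -91912926/274605397)
c = (0, 20/13, 55/36, -17/28)
Ac = (0, 0, 320/117, -1835/3276)
Σ b_i: 12542354481/10984215880·1 + 2201975191/10984215880·1 + (-10449594/1373026985)·1 + (-91912926/274605397)·1 = 1 ✓
b·c: 2201975191/10984215880·20/13 + (-10449594/1373026985)·55/36 + (-91912926/274605397)·(-17/28) = 1/2 ✓
b·c²: 2201975191/10984215880·400/169 + (-10449594/1373026985)·3025/1296 + (-91912926/274605397)·289/784 = 1/3 ✓
b·Ac: (-10449594/1373026985)·320/117 + (-91912926/274605397)·(-1835/3276) = 1/6 ✓
b·c³: 2201975191/10984215880·8000/2197 + (-10449594/1373026985)·166375/46656 + (-91912926/274605397)·(-4913/21952) = 763263849923/981389760624 ≠ 1/4 ⇒ order 3.
b·(c∘Ac): (-10449594/1373026985)·4400/1053 + (-91912926/274605397)·31195/91728 = -12477096535/85676883864 ≠ 1/8
b·Ac²: (-10449594/1373026985)·6400/1521 + (-91912926/274605397)·(-1346225/1533168) = 18357141965/70099268616 ≠ 1/12
b·A²c: (-91912926/274605397)·320/117 = -9804045440/10709610483 ≠ 1/24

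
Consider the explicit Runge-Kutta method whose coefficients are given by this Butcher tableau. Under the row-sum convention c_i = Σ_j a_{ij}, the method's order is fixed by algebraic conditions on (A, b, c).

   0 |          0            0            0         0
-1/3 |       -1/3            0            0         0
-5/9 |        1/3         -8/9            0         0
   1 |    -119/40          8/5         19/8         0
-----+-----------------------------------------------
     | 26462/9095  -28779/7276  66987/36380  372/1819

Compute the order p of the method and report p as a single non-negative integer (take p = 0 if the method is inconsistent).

b = (26462/9095, -28779/7276, 66987/36380, 372/1819)
c = (0, -1/3, -5/9, 1)
Ac = (0, 0, 8/27, -667/360)
Σ b_i: 26462/9095·1 + (-28779/7276)·1 + 66987/36380·1 + 372/1819·1 = 1 ✓
b·c: (-28779/7276)·(-1/3) + 66987/36380·(-5/9) + 372/1819·1 = 1/2 ✓
b·c²: (-28779/7276)·1/9 + 66987/36380·25/81 + 372/1819·1 = 1/3 ✓
b·Ac: 66987/36380·8/27 + 372/1819·(-667/360) = 1/6 ✓
b·c³: (-28779/7276)·(-1/27) + 66987/36380·(-125/729) + 372/1819·1 = 385/10914 ≠ 1/4 ⇒ order 3.
b·(c∘Ac): 66987/36380·(-40/243) + 372/1819·(-667/360) = -37217/54570 ≠ 1/8
b·Ac²: 66987/36380·(-8/81) + 372/1819·2951/3240 = 433/98226 ≠ 1/12
b·A²c: 372/1819·19/27 = 2356/16371 ≠ 1/24

3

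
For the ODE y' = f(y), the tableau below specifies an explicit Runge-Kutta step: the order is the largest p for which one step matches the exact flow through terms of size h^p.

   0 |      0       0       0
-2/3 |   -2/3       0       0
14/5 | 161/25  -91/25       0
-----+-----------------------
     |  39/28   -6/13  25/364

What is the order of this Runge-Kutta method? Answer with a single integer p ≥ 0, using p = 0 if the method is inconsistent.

b = (39/28, -6/13, 25/364)
c = (0, -2/3, 14/5)
Ac = (0, 0, 182/75)
Σ b_i: 39/28·1 + (-6/13)·1 + 25/364·1 = 1 ✓
b·c: (-6/13)·(-2/3) + 25/364·14/5 = 1/2 ✓
b·c²: (-6/13)·4/9 + 25/364·196/25 = 1/3 ✓
b·Ac: 25/364·182/75 = 1/6 ✓; 3 stages ⇒ order 3.

3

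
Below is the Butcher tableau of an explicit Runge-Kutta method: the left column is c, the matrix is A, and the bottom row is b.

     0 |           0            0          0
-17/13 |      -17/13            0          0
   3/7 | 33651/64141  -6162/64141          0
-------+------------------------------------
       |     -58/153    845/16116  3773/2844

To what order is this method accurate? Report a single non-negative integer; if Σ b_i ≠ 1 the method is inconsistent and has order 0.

b = (-58/153, 845/16116, 3773/2844)
c = (0, -17/13, 3/7)
Ac = (0, 0, 474/3773)
Σ b_i: (-58/153)·1 + 845/16116·1 + 3773/2844·1 = 1 ✓
b·c: 845/16116·(-17/13) + 3773/2844·3/7 = 1/2 ✓
b·c²: 845/16116·289/169 + 3773/2844·9/49 = 1/3 ✓
b·Ac: 3773/2844·474/3773 = 1/6 ✓; 3 stages ⇒ order 3.

3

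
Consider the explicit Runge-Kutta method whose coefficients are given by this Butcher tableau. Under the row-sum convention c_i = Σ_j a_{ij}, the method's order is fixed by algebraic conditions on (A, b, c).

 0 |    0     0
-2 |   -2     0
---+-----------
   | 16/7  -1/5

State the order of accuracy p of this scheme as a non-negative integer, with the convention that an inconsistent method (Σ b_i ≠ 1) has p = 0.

b = (16/7, -1/5)
c = (0, -2)
Σ b_i: 16/7·1 + (-1/5)·1 = 73/35 ≠ 1 ⇒ order 0.

0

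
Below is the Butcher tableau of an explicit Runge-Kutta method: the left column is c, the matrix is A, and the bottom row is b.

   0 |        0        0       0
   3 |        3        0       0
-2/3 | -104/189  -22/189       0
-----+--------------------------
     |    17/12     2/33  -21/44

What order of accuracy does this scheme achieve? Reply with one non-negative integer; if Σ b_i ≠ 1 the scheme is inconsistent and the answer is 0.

b = (17/12, 2/33, -21/44)
c = (0, 3, -2/3)
Ac = (0, 0, -22/63)
Σ b_i: 17/12·1 + 2/33·1 + (-21/44)·1 = 1 ✓
b·c: 2/33·3 + (-21/44)·(-2/3) = 1/2 ✓
b·c²: 2/33·9 + (-21/44)·4/9 = 1/3 ✓
b·Ac: (-21/44)·(-22/63) = 1/6 ✓; 3 stages ⇒ order 3.

3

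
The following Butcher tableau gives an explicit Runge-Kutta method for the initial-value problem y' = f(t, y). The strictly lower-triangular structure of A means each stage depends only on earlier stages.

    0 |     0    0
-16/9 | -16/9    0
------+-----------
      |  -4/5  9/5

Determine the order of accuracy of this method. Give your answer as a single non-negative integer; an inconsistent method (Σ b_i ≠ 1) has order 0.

b = (-4/5, 9/5)
c = (0, -16/9)
Σ b_i: (-4/5)·1 + 9/5·1 = 1 ✓
b·c: 9/5·(-16/9) = -16/5 ≠ 1/2 ⇒ order 1.

1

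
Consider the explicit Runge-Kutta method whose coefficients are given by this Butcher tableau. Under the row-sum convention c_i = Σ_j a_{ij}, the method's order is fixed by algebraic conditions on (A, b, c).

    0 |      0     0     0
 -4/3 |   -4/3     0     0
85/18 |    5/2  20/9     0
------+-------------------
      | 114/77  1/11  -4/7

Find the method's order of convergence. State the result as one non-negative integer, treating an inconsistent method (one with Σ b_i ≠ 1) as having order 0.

b = (114/77, 1/11, -4/7)
c = (0, -4/3, 85/18)
Ac = (0, 0, -80/27)
Σ b_i: 114/77·1 + 1/11·1 + (-4/7)·1 = 1 ✓
b·c: 1/11·(-4/3) + (-4/7)·85/18 = -1954/693 ≠ 1/2 ⇒ order 1.

1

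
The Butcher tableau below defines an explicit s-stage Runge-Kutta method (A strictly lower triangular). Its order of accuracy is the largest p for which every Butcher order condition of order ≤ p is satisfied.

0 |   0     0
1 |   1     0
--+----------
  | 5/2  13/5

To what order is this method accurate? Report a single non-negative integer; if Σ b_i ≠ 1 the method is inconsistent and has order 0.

b = (5/2, 13/5)
c = (0, 1)
Σ b_i: 5/2·1 + 13/5·1 = 51/10 ≠ 1 ⇒ order 0.

0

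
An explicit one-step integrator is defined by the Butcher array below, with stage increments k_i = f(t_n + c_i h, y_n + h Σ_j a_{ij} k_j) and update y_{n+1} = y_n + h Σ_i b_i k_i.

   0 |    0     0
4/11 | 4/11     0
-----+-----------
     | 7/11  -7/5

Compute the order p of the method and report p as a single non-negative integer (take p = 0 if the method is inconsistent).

0

b = (7/11, -7/5)
c = (0, 4/11)
Σ b_i: 7/11·1 + (-7/5)·1 = -42/55 ≠ 1 ⇒ order 0.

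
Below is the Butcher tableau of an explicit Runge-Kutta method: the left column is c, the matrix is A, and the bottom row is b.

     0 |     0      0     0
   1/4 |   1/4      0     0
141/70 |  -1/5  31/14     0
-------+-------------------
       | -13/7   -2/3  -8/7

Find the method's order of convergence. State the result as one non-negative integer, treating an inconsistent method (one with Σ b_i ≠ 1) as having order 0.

b = (-13/7, -2/3, -8/7)
c = (0, 1/4, 141/70)
Ac = (0, 0, 31/56)
Σ b_i: (-13/7)·1 + (-2/3)·1 + (-8/7)·1 = -11/3 ≠ 1 ⇒ order 0.

0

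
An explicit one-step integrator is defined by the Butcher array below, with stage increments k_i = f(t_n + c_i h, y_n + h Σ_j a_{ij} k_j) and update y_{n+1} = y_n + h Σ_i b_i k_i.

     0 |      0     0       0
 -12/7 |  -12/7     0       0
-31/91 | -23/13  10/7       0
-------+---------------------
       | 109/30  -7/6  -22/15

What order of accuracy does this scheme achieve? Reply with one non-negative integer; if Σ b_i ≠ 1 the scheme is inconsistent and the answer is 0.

b = (109/30, -7/6, -22/15)
c = (0, -12/7, -31/91)
Ac = (0, 0, -120/49)
Σ b_i: 109/30·1 + (-7/6)·1 + (-22/15)·1 = 1 ✓
b·c: (-7/6)·(-12/7) + (-22/15)·(-31/91) = 3412/1365 ≠ 1/2 ⇒ order 1.

1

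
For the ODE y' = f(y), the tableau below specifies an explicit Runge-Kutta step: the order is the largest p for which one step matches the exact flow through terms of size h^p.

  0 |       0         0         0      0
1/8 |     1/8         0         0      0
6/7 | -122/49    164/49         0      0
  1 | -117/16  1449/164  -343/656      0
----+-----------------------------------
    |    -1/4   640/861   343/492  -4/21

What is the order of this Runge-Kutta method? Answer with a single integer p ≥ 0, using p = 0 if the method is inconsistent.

b = (-1/4, 640/861, 343/492, -4/21)
c = (0, 1/8, 6/7, 1)
Ac = (0, 0, 41/98, 21/32)
Σ b_i: (-1/4)·1 + 640/861·1 + 343/492·1 + (-4/21)·1 = 1 ✓
b·c: 640/861·1/8 + 343/492·6/7 + (-4/21)·1 = 1/2 ✓
b·c²: 640/861·1/64 + 343/492·36/49 + (-4/21)·1 = 1/3 ✓
b·Ac: 343/492·41/98 + (-4/21)·21/32 = 1/6 ✓
b·c³: 640/861·1/512 + 343/492·216/343 + (-4/21)·1 = 1/4 ✓
b·(c∘Ac): 343/492·123/343 + (-4/21)·21/32 = 1/8 ✓
b·Ac²: 343/492·41/784 + (-4/21)·(-63/256) = 1/12 ✓
b·A²c: (-4/21)·(-7/32) = 1/24 ✓; 4 stages ⇒ order 4.

4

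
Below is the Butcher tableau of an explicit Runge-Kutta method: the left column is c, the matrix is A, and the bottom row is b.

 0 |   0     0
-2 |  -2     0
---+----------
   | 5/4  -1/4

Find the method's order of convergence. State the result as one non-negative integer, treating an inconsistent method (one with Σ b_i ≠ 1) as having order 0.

b = (5/4, -1/4)
c = (0, -2)
Σ b_i: 5/4·1 + (-1/4)·1 = 1 ✓
b·c: (-1/4)·(-2) = 1/2 ✓; 2 stages ⇒ order 2.

2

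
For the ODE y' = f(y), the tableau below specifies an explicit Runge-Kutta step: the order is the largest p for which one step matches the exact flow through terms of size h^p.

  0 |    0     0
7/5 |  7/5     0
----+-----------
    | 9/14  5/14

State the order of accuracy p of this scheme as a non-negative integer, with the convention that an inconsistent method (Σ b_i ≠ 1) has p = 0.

b = (9/14, 5/14)
c = (0, 7/5)
Σ b_i: 9/14·1 + 5/14·1 = 1 ✓
b·c: 5/14·7/5 = 1/2 ✓; 2 stages ⇒ order 2.

2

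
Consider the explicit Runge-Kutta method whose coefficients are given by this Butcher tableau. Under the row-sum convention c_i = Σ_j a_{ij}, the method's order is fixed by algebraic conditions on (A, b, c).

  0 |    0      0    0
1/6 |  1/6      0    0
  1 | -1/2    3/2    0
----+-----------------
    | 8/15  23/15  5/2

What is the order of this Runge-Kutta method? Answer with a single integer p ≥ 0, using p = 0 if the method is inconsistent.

0

b = (8/15, 23/15, 5/2)
c = (0, 1/6, 1)
Ac = (0, 0, 1/4)
Σ b_i: 8/15·1 + 23/15·1 + 5/2·1 = 137/30 ≠ 1 ⇒ order 0.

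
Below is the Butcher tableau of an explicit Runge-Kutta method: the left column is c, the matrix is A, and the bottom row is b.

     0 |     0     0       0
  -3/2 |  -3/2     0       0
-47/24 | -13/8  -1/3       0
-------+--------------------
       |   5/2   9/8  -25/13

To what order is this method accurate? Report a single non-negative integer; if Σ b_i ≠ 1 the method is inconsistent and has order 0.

b = (5/2, 9/8, -25/13)
c = (0, -3/2, -47/24)
Ac = (0, 0, 1/2)
Σ b_i: 5/2·1 + 9/8·1 + (-25/13)·1 = 177/104 ≠ 1 ⇒ order 0.

0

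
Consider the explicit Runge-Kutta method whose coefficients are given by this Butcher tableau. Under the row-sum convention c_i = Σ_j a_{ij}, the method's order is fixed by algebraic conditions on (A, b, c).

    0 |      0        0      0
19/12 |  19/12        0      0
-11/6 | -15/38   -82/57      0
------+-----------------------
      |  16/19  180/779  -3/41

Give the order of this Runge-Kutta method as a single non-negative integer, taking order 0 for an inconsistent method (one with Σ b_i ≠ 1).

b = (16/19, 180/779, -3/41)
c = (0, 19/12, -11/6)
Ac = (0, 0, -41/18)
Σ b_i: 16/19·1 + 180/779·1 + (-3/41)·1 = 1 ✓
b·c: 180/779·19/12 + (-3/41)·(-11/6) = 1/2 ✓
b·c²: 180/779·361/144 + (-3/41)·121/36 = 1/3 ✓
b·Ac: (-3/41)·(-41/18) = 1/6 ✓; 3 stages ⇒ order 3.

3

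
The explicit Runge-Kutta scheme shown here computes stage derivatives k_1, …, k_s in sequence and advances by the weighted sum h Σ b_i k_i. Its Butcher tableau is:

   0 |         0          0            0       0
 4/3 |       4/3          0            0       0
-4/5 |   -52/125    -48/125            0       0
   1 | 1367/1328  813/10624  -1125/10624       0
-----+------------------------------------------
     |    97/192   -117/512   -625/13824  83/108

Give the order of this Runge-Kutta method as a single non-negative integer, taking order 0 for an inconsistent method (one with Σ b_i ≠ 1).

b = (97/192, -117/512, -625/13824, 83/108)
c = (0, 4/3, -4/5, 1)
Ac = (0, 0, -64/125, 31/166)
Σ b_i: 97/192·1 + (-117/512)·1 + (-625/13824)·1 + 83/108·1 = 1 ✓
b·c: (-117/512)·4/3 + (-625/13824)·(-4/5) + 83/108·1 = 1/2 ✓
b·c²: (-117/512)·16/9 + (-625/13824)·16/25 + 83/108·1 = 1/3 ✓
b·Ac: (-625/13824)·(-64/125) + 83/108·31/166 = 1/6 ✓
b·c³: (-117/512)·64/27 + (-625/13824)·(-64/125) + 83/108·1 = 1/4 ✓
b·(c∘Ac): (-625/13824)·256/625 + 83/108·31/166 = 1/8 ✓
b·Ac²: (-625/13824)·(-256/375) + 83/108·17/249 = 1/12 ✓
b·A²c: 83/108·9/166 = 1/24 ✓; 4 stages ⇒ order 4.

4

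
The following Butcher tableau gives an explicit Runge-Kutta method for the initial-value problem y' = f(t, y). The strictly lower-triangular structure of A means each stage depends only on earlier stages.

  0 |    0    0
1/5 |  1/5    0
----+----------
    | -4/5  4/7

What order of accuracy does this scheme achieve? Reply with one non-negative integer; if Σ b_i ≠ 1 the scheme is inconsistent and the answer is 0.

0

b = (-4/5, 4/7)
c = (0, 1/5)
Σ b_i: (-4/5)·1 + 4/7·1 = -8/35 ≠ 1 ⇒ order 0.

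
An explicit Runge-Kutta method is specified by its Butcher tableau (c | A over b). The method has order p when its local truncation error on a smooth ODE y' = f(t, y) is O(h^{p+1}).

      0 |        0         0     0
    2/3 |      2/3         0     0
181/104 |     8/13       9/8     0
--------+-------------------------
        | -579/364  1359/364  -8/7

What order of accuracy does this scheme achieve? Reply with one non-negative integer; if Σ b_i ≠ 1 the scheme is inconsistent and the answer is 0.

2

b = (-579/364, 1359/364, -8/7)
c = (0, 2/3, 181/104)
Ac = (0, 0, 3/4)
Σ b_i: (-579/364)·1 + 1359/364·1 + (-8/7)·1 = 1 ✓
b·c: 1359/364·2/3 + (-8/7)·181/104 = 1/2 ✓
b·c²: 1359/364·4/9 + (-8/7)·32761/10816 = -17057/9464 ≠ 1/3 ⇒ order 2.
b·Ac: (-8/7)·3/4 = -6/7 ≠ 1/6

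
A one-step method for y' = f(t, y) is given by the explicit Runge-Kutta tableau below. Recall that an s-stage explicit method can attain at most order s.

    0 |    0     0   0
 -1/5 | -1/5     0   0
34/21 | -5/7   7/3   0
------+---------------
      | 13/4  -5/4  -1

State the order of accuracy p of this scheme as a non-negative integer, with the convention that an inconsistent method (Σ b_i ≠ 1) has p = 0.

1

b = (13/4, -5/4, -1)
c = (0, -1/5, 34/21)
Ac = (0, 0, -7/15)
Σ b_i: 13/4·1 + (-5/4)·1 + (-1)·1 = 1 ✓
b·c: (-5/4)·(-1/5) + (-1)·34/21 = -115/84 ≠ 1/2 ⇒ order 1.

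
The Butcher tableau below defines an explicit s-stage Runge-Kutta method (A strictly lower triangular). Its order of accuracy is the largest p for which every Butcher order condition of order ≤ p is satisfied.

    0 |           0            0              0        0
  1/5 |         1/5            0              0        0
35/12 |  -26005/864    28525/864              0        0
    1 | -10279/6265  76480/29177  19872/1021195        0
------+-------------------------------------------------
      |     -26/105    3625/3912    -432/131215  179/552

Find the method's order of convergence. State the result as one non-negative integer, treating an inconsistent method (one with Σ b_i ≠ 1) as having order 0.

4

b = (-26/105, 3625/3912, -432/131215, 179/552)
c = (0, 1/5, 35/12, 1)
Ac = (0, 0, 5705/864, 104/179)
Σ b_i: (-26/105)·1 + 3625/3912·1 + (-432/131215)·1 + 179/552·1 = 1 ✓
b·c: 3625/3912·1/5 + (-432/131215)·35/12 + 179/552·1 = 1/2 ✓
b·c²: 3625/3912·1/25 + (-432/131215)·1225/144 + 179/552·1 = 1/3 ✓
b·Ac: (-432/131215)·5705/864 + 179/552·104/179 = 1/6 ✓
b·c³: 3625/3912·1/125 + (-432/131215)·42875/1728 + 179/552·1 = 1/4 ✓
b·(c∘Ac): (-432/131215)·199675/10368 + 179/552·104/179 = 1/8 ✓
b·Ac²: (-432/131215)·1141/864 + 179/552·242/895 = 1/12 ✓
b·A²c: 179/552·23/179 = 1/24 ✓; 4 stages ⇒ order 4.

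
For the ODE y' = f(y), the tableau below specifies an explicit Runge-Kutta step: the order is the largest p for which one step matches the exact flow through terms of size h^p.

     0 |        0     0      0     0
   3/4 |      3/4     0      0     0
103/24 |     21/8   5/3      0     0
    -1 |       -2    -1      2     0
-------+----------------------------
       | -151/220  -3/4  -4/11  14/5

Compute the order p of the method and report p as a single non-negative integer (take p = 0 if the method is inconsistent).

1

b = (-151/220, -3/4, -4/11, 14/5)
c = (0, 3/4, 103/24, -1)
Ac = (0, 0, 5/4, 47/6)
Σ b_i: (-151/220)·1 + (-3/4)·1 + (-4/11)·1 + 14/5·1 = 1 ✓
b·c: (-3/4)·3/4 + (-4/11)·103/24 + 14/5·(-1) = -12997/2640 ≠ 1/2 ⇒ order 1.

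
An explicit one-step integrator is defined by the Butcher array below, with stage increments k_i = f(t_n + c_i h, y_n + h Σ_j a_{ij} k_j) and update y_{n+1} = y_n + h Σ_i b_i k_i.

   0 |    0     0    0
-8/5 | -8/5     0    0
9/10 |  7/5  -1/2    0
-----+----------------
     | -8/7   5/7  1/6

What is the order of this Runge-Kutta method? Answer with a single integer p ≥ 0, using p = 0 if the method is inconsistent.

b = (-8/7, 5/7, 1/6)
c = (0, -8/5, 9/10)
Ac = (0, 0, 4/5)
Σ b_i: (-8/7)·1 + 5/7·1 + 1/6·1 = -11/42 ≠ 1 ⇒ order 0.

0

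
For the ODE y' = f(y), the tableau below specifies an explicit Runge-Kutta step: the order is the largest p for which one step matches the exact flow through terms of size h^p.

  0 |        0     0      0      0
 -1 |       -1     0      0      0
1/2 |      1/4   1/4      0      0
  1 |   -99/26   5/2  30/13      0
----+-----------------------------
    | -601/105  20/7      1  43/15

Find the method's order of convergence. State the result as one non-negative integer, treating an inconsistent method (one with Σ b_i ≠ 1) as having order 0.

b = (-601/105, 20/7, 1, 43/15)
c = (0, -1, 1/2, 1)
Ac = (0, 0, -1/4, -35/26)
Σ b_i: (-601/105)·1 + 20/7·1 + 1·1 + 43/15·1 = 1 ✓
b·c: 20/7·(-1) + 1·1/2 + 43/15·1 = 107/210 ≠ 1/2 ⇒ order 1.

1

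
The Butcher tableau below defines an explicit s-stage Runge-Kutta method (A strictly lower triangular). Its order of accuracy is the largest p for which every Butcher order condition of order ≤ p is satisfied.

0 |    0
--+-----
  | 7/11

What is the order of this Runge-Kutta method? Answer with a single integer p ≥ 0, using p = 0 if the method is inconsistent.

b = (7/11)
c = (0)
Σ b_i: 7/11·1 = 7/11 ≠ 1 ⇒ order 0.

0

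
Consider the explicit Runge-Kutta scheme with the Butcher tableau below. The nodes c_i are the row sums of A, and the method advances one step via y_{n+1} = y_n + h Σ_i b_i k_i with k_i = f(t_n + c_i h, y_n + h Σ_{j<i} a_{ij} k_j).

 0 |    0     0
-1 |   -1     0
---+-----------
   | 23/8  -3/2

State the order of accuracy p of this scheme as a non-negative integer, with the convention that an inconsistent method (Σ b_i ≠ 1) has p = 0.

b = (23/8, -3/2)
c = (0, -1)
Σ b_i: 23/8·1 + (-3/2)·1 = 11/8 ≠ 1 ⇒ order 0.

0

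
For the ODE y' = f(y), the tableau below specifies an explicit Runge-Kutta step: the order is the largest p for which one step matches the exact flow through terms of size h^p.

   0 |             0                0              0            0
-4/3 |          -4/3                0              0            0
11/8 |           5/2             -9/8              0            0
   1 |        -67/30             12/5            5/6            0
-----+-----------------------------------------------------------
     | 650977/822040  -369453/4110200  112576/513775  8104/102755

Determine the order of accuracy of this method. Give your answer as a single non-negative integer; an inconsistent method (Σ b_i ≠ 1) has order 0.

3

b = (650977/822040, -369453/4110200, 112576/513775, 8104/102755)
c = (0, -4/3, 11/8, 1)
Ac = (0, 0, 3/2, -493/240)
Σ b_i: 650977/822040·1 + (-369453/4110200)·1 + 112576/513775·1 + 8104/102755·1 = 1 ✓
b·c: (-369453/4110200)·(-4/3) + 112576/513775·11/8 + 8104/102755·1 = 1/2 ✓
b·c²: (-369453/4110200)·16/9 + 112576/513775·121/64 + 8104/102755·1 = 1/3 ✓
b·Ac: 112576/513775·3/2 + 8104/102755·(-493/240) = 1/6 ✓
b·c³: (-369453/4110200)·(-64/27) + 112576/513775·1331/512 + 8104/102755·1 = 6374033/7398360 ≠ 1/4 ⇒ order 3.
b·(c∘Ac): 112576/513775·33/16 + 8104/102755·(-493/240) = 893719/3082650 ≠ 1/8
b·Ac²: 112576/513775·(-2) + 8104/102755·3739/640 = 7407/328816 ≠ 1/12
b·A²c: 8104/102755·5/4 = 2026/20551 ≠ 1/24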